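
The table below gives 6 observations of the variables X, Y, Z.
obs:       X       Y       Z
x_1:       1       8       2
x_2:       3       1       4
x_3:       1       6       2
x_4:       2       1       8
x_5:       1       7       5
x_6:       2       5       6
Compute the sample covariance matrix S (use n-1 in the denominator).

Step 1 — column means:
  mean(X) = (1 + 3 + 1 + 2 + 1 + 2) / 6 = 10/6 = 1.6667
  mean(Y) = (8 + 1 + 6 + 1 + 7 + 5) / 6 = 28/6 = 4.6667
  mean(Z) = (2 + 4 + 2 + 8 + 5 + 6) / 6 = 27/6 = 4.5

Step 2 — sample covariance S[i,j] = (1/(n-1)) · Σ_k (x_{k,i} - mean_i) · (x_{k,j} - mean_j), with n-1 = 5.
  S[X,X] = ((-0.6667)·(-0.6667) + (1.3333)·(1.3333) + (-0.6667)·(-0.6667) + (0.3333)·(0.3333) + (-0.6667)·(-0.6667) + (0.3333)·(0.3333)) / 5 = 3.3333/5 = 0.6667
  S[X,Y] = ((-0.6667)·(3.3333) + (1.3333)·(-3.6667) + (-0.6667)·(1.3333) + (0.3333)·(-3.6667) + (-0.6667)·(2.3333) + (0.3333)·(0.3333)) / 5 = -10.6667/5 = -2.1333
  S[X,Z] = ((-0.6667)·(-2.5) + (1.3333)·(-0.5) + (-0.6667)·(-2.5) + (0.3333)·(3.5) + (-0.6667)·(0.5) + (0.3333)·(1.5)) / 5 = 4/5 = 0.8
  S[Y,Y] = ((3.3333)·(3.3333) + (-3.6667)·(-3.6667) + (1.3333)·(1.3333) + (-3.6667)·(-3.6667) + (2.3333)·(2.3333) + (0.3333)·(0.3333)) / 5 = 45.3333/5 = 9.0667
  S[Y,Z] = ((3.3333)·(-2.5) + (-3.6667)·(-0.5) + (1.3333)·(-2.5) + (-3.6667)·(3.5) + (2.3333)·(0.5) + (0.3333)·(1.5)) / 5 = -21/5 = -4.2
  S[Z,Z] = ((-2.5)·(-2.5) + (-0.5)·(-0.5) + (-2.5)·(-2.5) + (3.5)·(3.5) + (0.5)·(0.5) + (1.5)·(1.5)) / 5 = 27.5/5 = 5.5

S is symmetric (S[j,i] = S[i,j]). Assembling:

S = [[0.6667, -2.1333, 0.8],
 [-2.1333, 9.0667, -4.2],
 [0.8, -4.2, 5.5]]


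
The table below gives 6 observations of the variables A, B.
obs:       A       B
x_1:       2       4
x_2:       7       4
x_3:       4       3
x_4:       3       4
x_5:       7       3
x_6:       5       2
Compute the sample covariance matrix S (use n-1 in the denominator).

Step 1 — column means:
  mean(A) = (2 + 7 + 4 + 3 + 7 + 5) / 6 = 28/6 = 4.6667
  mean(B) = (4 + 4 + 3 + 4 + 3 + 2) / 6 = 20/6 = 3.3333

Step 2 — sample covariance S[i,j] = (1/(n-1)) · Σ_k (x_{k,i} - mean_i) · (x_{k,j} - mean_j), with n-1 = 5.
  S[A,A] = ((-2.6667)·(-2.6667) + (2.3333)·(2.3333) + (-0.6667)·(-0.6667) + (-1.6667)·(-1.6667) + (2.3333)·(2.3333) + (0.3333)·(0.3333)) / 5 = 21.3333/5 = 4.2667
  S[A,B] = ((-2.6667)·(0.6667) + (2.3333)·(0.6667) + (-0.6667)·(-0.3333) + (-1.6667)·(0.6667) + (2.3333)·(-0.3333) + (0.3333)·(-1.3333)) / 5 = -2.3333/5 = -0.4667
  S[B,B] = ((0.6667)·(0.6667) + (0.6667)·(0.6667) + (-0.3333)·(-0.3333) + (0.6667)·(0.6667) + (-0.3333)·(-0.3333) + (-1.3333)·(-1.3333)) / 5 = 3.3333/5 = 0.6667

S is symmetric (S[j,i] = S[i,j]). Assembling:

S = [[4.2667, -0.4667],
 [-0.4667, 0.6667]]


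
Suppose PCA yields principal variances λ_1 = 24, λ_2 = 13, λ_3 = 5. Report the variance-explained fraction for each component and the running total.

Step 1 — total variance = trace(Sigma) = Σ λ_i = 24 + 13 + 5 = 42.

Step 2 — fraction explained by component i = λ_i / Σ λ:
  PC1: 24/42 = 0.5714
  PC2: 13/42 = 0.3095
  PC3: 5/42 = 0.119

Step 3 — cumulative fraction after k components = (λ_1 + ... + λ_k) / Σ λ:
  k = 1: 24/42 = 0.5714
  k = 2: (24 + 13)/42 = 37/42 = 0.881
  k = 3: (24 + 13 + 5)/42 = 42/42 = 1

Summary (fraction, with percent):

explained: PC1 0.5714 (57.14%), PC2 0.3095 (30.95%), PC3 0.119 (11.9%);  cumulative: 0.5714, 0.881, 1


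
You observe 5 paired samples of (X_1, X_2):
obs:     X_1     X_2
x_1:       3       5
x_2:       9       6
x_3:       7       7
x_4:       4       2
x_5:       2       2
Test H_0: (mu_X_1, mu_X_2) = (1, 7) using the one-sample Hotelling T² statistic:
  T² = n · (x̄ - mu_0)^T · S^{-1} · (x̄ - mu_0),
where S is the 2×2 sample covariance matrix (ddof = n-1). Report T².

Step 1 — sample mean vector:
  mean(X_1) = (3 + 9 + 7 + 4 + 2) / 5 = 25/5 = 5
  mean(X_2) = (5 + 6 + 7 + 2 + 2) / 5 = 22/5 = 4.4
  x̄ = (5, 4.4),  deviation x̄ - mu_0 = (5, 4.4) - (1, 7) = (4, -2.6).

Step 2 — sample covariance matrix, S[i,j] = (1/(n-1)) · Σ_k (x_{k,i} - mean_i) · (x_{k,j} - mean_j), divisor n-1 = 4:
  S[X_1,X_1] = ((-2)·(-2) + (4)·(4) + (2)·(2) + (-1)·(-1) + (-3)·(-3)) / 4 = 34/4 = 8.5
  S[X_1,X_2] = ((-2)·(0.6) + (4)·(1.6) + (2)·(2.6) + (-1)·(-2.4) + (-3)·(-2.4)) / 4 = 20/4 = 5
  S[X_2,X_2] = ((0.6)·(0.6) + (1.6)·(1.6) + (2.6)·(2.6) + (-2.4)·(-2.4) + (-2.4)·(-2.4)) / 4 = 21.2/4 = 5.3
  S = [[8.5, 5],
 [5, 5.3]].

Step 3 — invert S. det(S) = 8.5·5.3 - (5)² = 20.05.
  S^{-1} = (1/det) · [[d, -b], [-b, a]] = [[0.2643, -0.2494],
 [-0.2494, 0.4239]].

Step 4 — quadratic form (x̄ - mu_0)^T · S^{-1} · (x̄ - mu_0):
  S^{-1} · (x̄ - mu_0) = (1.7057, -2.0998),
  (x̄ - mu_0)^T · [...] = (4)·(1.7057) + (-2.6)·(-2.0998) = 12.2823.

Step 5 — scale by n: T² = 5 · 12.2823 = 61.4115.

T² ≈ 61.4115


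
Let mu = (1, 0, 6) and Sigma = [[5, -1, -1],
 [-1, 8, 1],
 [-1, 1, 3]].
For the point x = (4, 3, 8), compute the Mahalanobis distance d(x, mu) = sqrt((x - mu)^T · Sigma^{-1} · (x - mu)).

Step 1 — centre the observation: (x - mu) = (3, 3, 2).

Step 2 — invert Sigma (cofactor / det for 3×3, or solve directly):
  Sigma^{-1} = [[0.217, 0.0189, 0.066],
 [0.0189, 0.1321, -0.0377],
 [0.066, -0.0377, 0.3679]].

Step 3 — form the quadratic (x - mu)^T · Sigma^{-1} · (x - mu):
  Sigma^{-1} · (x - mu) = (0.8396, 0.3774, 0.8208).
  (x - mu)^T · [Sigma^{-1} · (x - mu)] = (3)·(0.8396) + (3)·(0.3774) + (2)·(0.8208) = 5.2925.

Step 4 — take square root: d = √(5.2925) ≈ 2.3005.

d(x, mu) = √(5.2925) ≈ 2.3005


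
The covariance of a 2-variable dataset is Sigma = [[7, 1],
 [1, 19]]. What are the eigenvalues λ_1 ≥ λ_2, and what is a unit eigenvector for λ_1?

Step 1 — characteristic polynomial of 2×2 Sigma:
  det(Sigma - λI) = λ² - trace · λ + det = 0.
  trace = 7 + 19 = 26, det = 7·19 - (1)² = 132.
Step 2 — discriminant:
  Δ = trace² - 4·det = 676 - 528 = 148.
Step 3 — eigenvalues:
  λ = (trace ± √Δ)/2 = (26 ± 12.1655)/2,
  λ_1 = 19.0828,  λ_2 = 6.9172.

Step 4 — unit eigenvector for λ_1: solve (Sigma - λ_1 I)v = 0. First row:
  (7 - 19.0828)·v_x + (1)·v_y = 0, i.e. (-12.0828)·v_x + (1)·v_y = 0,
  so v ∝ (b, λ_1 - a) = (1, 12.0828) = u.
  ||u|| = √((1)² + (12.0828)²) = √(146.9932) ≈ 12.1241,
  v_1 = u/||u|| ≈ (0.0825, 0.9966) (||v_1|| = 1).

λ_1 = 19.0828,  λ_2 = 6.9172;  v_1 ≈ (0.0825, 0.9966)


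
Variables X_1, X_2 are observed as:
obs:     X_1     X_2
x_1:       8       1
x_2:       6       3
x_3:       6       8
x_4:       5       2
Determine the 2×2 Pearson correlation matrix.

Step 1 — column means:
  mean(X_1) = (8 + 6 + 6 + 5) / 4 = 25/4 = 6.25
  mean(X_2) = (1 + 3 + 8 + 2) / 4 = 14/4 = 3.5

Step 2 — sample variances and covariances s[i,j] = (1/(n-1)) · Σ_k (x_{k,i} - mean_i) · (x_{k,j} - mean_j), with n-1 = 3:
  s[X_1,X_1] = ((1.75)·(1.75) + (-0.25)·(-0.25) + (-0.25)·(-0.25) + (-1.25)·(-1.25)) / 3 = 4.75/3 = 1.5833
  s[X_1,X_2] = ((1.75)·(-2.5) + (-0.25)·(-0.5) + (-0.25)·(4.5) + (-1.25)·(-1.5)) / 3 = -3.5/3 = -1.1667
  s[X_2,X_2] = ((-2.5)·(-2.5) + (-0.5)·(-0.5) + (4.5)·(4.5) + (-1.5)·(-1.5)) / 3 = 29/3 = 9.6667
  Sample standard deviations s_i = √(s[i,i]):
  s(X_1) = √(1.5833) = 1.2583
  s(X_2) = √(9.6667) = 3.1091

Step 3 — r_{ij} = s_{ij} / (s_i · s_j):
  r[X_1,X_1] = 1 (diagonal).
  r[X_1,X_2] = -1.1667 / (1.2583 · 3.1091) = -1.1667 / 3.9122 = -0.2982
  r[X_2,X_2] = 1 (diagonal).

R is symmetric with unit diagonal. Assembling:

R = [[1, -0.2982],
 [-0.2982, 1]]


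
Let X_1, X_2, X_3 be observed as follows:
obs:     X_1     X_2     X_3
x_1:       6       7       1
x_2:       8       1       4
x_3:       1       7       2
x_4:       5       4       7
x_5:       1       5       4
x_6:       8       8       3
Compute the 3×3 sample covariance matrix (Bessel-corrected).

Step 1 — column means:
  mean(X_1) = (6 + 8 + 1 + 5 + 1 + 8) / 6 = 29/6 = 4.8333
  mean(X_2) = (7 + 1 + 7 + 4 + 5 + 8) / 6 = 32/6 = 5.3333
  mean(X_3) = (1 + 4 + 2 + 7 + 4 + 3) / 6 = 21/6 = 3.5

Step 2 — sample covariance S[i,j] = (1/(n-1)) · Σ_k (x_{k,i} - mean_i) · (x_{k,j} - mean_j), with n-1 = 5.
  S[X_1,X_1] = ((1.1667)·(1.1667) + (3.1667)·(3.1667) + (-3.8333)·(-3.8333) + (0.1667)·(0.1667) + (-3.8333)·(-3.8333) + (3.1667)·(3.1667)) / 5 = 50.8333/5 = 10.1667
  S[X_1,X_2] = ((1.1667)·(1.6667) + (3.1667)·(-4.3333) + (-3.8333)·(1.6667) + (0.1667)·(-1.3333) + (-3.8333)·(-0.3333) + (3.1667)·(2.6667)) / 5 = -8.6667/5 = -1.7333
  S[X_1,X_3] = ((1.1667)·(-2.5) + (3.1667)·(0.5) + (-3.8333)·(-1.5) + (0.1667)·(3.5) + (-3.8333)·(0.5) + (3.1667)·(-0.5)) / 5 = 1.5/5 = 0.3
  S[X_2,X_2] = ((1.6667)·(1.6667) + (-4.3333)·(-4.3333) + (1.6667)·(1.6667) + (-1.3333)·(-1.3333) + (-0.3333)·(-0.3333) + (2.6667)·(2.6667)) / 5 = 33.3333/5 = 6.6667
  S[X_2,X_3] = ((1.6667)·(-2.5) + (-4.3333)·(0.5) + (1.6667)·(-1.5) + (-1.3333)·(3.5) + (-0.3333)·(0.5) + (2.6667)·(-0.5)) / 5 = -15/5 = -3
  S[X_3,X_3] = ((-2.5)·(-2.5) + (0.5)·(0.5) + (-1.5)·(-1.5) + (3.5)·(3.5) + (0.5)·(0.5) + (-0.5)·(-0.5)) / 5 = 21.5/5 = 4.3

S is symmetric (S[j,i] = S[i,j]). Assembling:

S = [[10.1667, -1.7333, 0.3],
 [-1.7333, 6.6667, -3],
 [0.3, -3, 4.3]]


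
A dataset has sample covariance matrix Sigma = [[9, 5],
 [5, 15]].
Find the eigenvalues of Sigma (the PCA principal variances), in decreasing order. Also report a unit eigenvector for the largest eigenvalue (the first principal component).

Step 1 — characteristic polynomial of 2×2 Sigma:
  det(Sigma - λI) = λ² - trace · λ + det = 0.
  trace = 9 + 15 = 24, det = 9·15 - (5)² = 110.
Step 2 — discriminant:
  Δ = trace² - 4·det = 576 - 440 = 136.
Step 3 — eigenvalues:
  λ = (trace ± √Δ)/2 = (24 ± 11.6619)/2,
  λ_1 = 17.831,  λ_2 = 6.169.

Step 4 — unit eigenvector for λ_1: solve (Sigma - λ_1 I)v = 0. First row:
  (9 - 17.831)·v_x + (5)·v_y = 0, i.e. (-8.831)·v_x + (5)·v_y = 0,
  so v ∝ (b, λ_1 - a) = (5, 8.831) = u.
  ||u|| = √((5)² + (8.831)²) = √(102.9857) ≈ 10.1482,
  v_1 = u/||u|| ≈ (0.4927, 0.8702) (||v_1|| = 1).

λ_1 = 17.831,  λ_2 = 6.169;  v_1 ≈ (0.4927, 0.8702)


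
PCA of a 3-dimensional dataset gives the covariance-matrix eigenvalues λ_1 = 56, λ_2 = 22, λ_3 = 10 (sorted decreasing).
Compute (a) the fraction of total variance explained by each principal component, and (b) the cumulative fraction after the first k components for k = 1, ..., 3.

Step 1 — total variance = trace(Sigma) = Σ λ_i = 56 + 22 + 10 = 88.

Step 2 — fraction explained by component i = λ_i / Σ λ:
  PC1: 56/88 = 0.6364
  PC2: 22/88 = 0.25
  PC3: 10/88 = 0.1136

Step 3 — cumulative fraction after k components = (λ_1 + ... + λ_k) / Σ λ:
  k = 1: 56/88 = 0.6364
  k = 2: (56 + 22)/88 = 78/88 = 0.8864
  k = 3: (56 + 22 + 10)/88 = 88/88 = 1

Summary (fraction, with percent):

explained: PC1 0.6364 (63.64%), PC2 0.25 (25%), PC3 0.1136 (11.36%);  cumulative: 0.6364, 0.8864, 1


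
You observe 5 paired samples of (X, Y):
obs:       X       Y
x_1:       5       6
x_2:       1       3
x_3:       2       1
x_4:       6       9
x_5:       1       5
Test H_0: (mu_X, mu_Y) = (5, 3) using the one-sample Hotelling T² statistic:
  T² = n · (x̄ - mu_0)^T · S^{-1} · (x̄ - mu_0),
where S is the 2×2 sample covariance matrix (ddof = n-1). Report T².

Step 1 — sample mean vector:
  mean(X) = (5 + 1 + 2 + 6 + 1) / 5 = 15/5 = 3
  mean(Y) = (6 + 3 + 1 + 9 + 5) / 5 = 24/5 = 4.8
  x̄ = (3, 4.8),  deviation x̄ - mu_0 = (3, 4.8) - (5, 3) = (-2, 1.8).

Step 2 — sample covariance matrix, S[i,j] = (1/(n-1)) · Σ_k (x_{k,i} - mean_i) · (x_{k,j} - mean_j), divisor n-1 = 4:
  S[X,X] = ((2)·(2) + (-2)·(-2) + (-1)·(-1) + (3)·(3) + (-2)·(-2)) / 4 = 22/4 = 5.5
  S[X,Y] = ((2)·(1.2) + (-2)·(-1.8) + (-1)·(-3.8) + (3)·(4.2) + (-2)·(0.2)) / 4 = 22/4 = 5.5
  S[Y,Y] = ((1.2)·(1.2) + (-1.8)·(-1.8) + (-3.8)·(-3.8) + (4.2)·(4.2) + (0.2)·(0.2)) / 4 = 36.8/4 = 9.2
  S = [[5.5, 5.5],
 [5.5, 9.2]].

Step 3 — invert S. det(S) = 5.5·9.2 - (5.5)² = 20.35.
  S^{-1} = (1/det) · [[d, -b], [-b, a]] = [[0.4521, -0.2703],
 [-0.2703, 0.2703]].

Step 4 — quadratic form (x̄ - mu_0)^T · S^{-1} · (x̄ - mu_0):
  S^{-1} · (x̄ - mu_0) = (-1.3907, 1.027),
  (x̄ - mu_0)^T · [...] = (-2)·(-1.3907) + (1.8)·(1.027) = 4.63.

Step 5 — scale by n: T² = 5 · 4.63 = 23.1499.

T² ≈ 23.1499


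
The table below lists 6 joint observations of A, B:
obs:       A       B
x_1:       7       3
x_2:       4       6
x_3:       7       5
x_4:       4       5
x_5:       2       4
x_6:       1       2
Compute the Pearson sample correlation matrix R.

Step 1 — column means:
  mean(A) = (7 + 4 + 7 + 4 + 2 + 1) / 6 = 25/6 = 4.1667
  mean(B) = (3 + 6 + 5 + 5 + 4 + 2) / 6 = 25/6 = 4.1667

Step 2 — sample variances and covariances s[i,j] = (1/(n-1)) · Σ_k (x_{k,i} - mean_i) · (x_{k,j} - mean_j), with n-1 = 5:
  s[A,A] = ((2.8333)·(2.8333) + (-0.1667)·(-0.1667) + (2.8333)·(2.8333) + (-0.1667)·(-0.1667) + (-2.1667)·(-2.1667) + (-3.1667)·(-3.1667)) / 5 = 30.8333/5 = 6.1667
  s[A,B] = ((2.8333)·(-1.1667) + (-0.1667)·(1.8333) + (2.8333)·(0.8333) + (-0.1667)·(0.8333) + (-2.1667)·(-0.1667) + (-3.1667)·(-2.1667)) / 5 = 5.8333/5 = 1.1667
  s[B,B] = ((-1.1667)·(-1.1667) + (1.8333)·(1.8333) + (0.8333)·(0.8333) + (0.8333)·(0.8333) + (-0.1667)·(-0.1667) + (-2.1667)·(-2.1667)) / 5 = 10.8333/5 = 2.1667
  Sample standard deviations s_i = √(s[i,i]):
  s(A) = √(6.1667) = 2.4833
  s(B) = √(2.1667) = 1.472

Step 3 — r_{ij} = s_{ij} / (s_i · s_j):
  r[A,A] = 1 (diagonal).
  r[A,B] = 1.1667 / (2.4833 · 1.472) = 1.1667 / 3.6553 = 0.3192
  r[B,B] = 1 (diagonal).

R is symmetric with unit diagonal. Assembling:

R = [[1, 0.3192],
 [0.3192, 1]]


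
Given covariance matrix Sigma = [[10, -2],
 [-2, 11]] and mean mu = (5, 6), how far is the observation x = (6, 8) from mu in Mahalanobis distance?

Step 1 — centre the observation: (x - mu) = (1, 2).

Step 2 — invert Sigma. det(Sigma) = 10·11 - (-2)² = 106.
  Sigma^{-1} = (1/det) · [[d, -b], [-b, a]] = [[0.1038, 0.0189],
 [0.0189, 0.0943]].

Step 3 — form the quadratic (x - mu)^T · Sigma^{-1} · (x - mu):
  Sigma^{-1} · (x - mu) = (0.1415, 0.2075).
  (x - mu)^T · [Sigma^{-1} · (x - mu)] = (1)·(0.1415) + (2)·(0.2075) = 0.5566.

Step 4 — take square root: d = √(0.5566) ≈ 0.7461.

d(x, mu) = √(0.5566) ≈ 0.7461


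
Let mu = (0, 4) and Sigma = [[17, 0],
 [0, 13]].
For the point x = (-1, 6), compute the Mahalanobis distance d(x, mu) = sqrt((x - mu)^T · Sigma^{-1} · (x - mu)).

Step 1 — centre the observation: (x - mu) = (-1, 2).

Step 2 — invert Sigma. det(Sigma) = 17·13 - (0)² = 221.
  Sigma^{-1} = (1/det) · [[d, -b], [-b, a]] = [[0.0588, 0],
 [0, 0.0769]].

Step 3 — form the quadratic (x - mu)^T · Sigma^{-1} · (x - mu):
  Sigma^{-1} · (x - mu) = (-0.0588, 0.1538).
  (x - mu)^T · [Sigma^{-1} · (x - mu)] = (-1)·(-0.0588) + (2)·(0.1538) = 0.3665.

Step 4 — take square root: d = √(0.3665) ≈ 0.6054.

d(x, mu) = √(0.3665) ≈ 0.6054


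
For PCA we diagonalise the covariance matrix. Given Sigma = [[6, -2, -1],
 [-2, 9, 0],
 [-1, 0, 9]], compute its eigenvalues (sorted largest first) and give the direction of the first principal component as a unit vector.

Step 1 — characteristic polynomial p(λ) = det(λI - Sigma) = λ³ - tr·λ² + c_1·λ - det, where tr = trace, c_1 = sum of the principal 2×2 minors, det = det(Sigma):
  tr = 6 + 9 + 9 = 24,
  c_1 = (6·9 - (-2)²) + (6·9 - (-1)²) + (9·9 - (0)²) = 50 + 53 + 81 = 184,
  det = 6·(9·9 - (0)²) - (-2)·((-2)·9 - (0)·(-1)) + (-1)·((-2)·(0) - 9·(-1)) = 6·(81) - (-2)·(-18) + (-1)·(9) = 441.
  So p(λ) = λ³ - 24λ² + 184λ - 441.
Step 2 — look for an integer root (rational root theorem: any rational root is an integer divisor of 441). Testing λ = 9:
  p(9) = 729 - 1944 + 1656 - 441 = 0  ✓
  Dividing out (λ - 9): p(λ) = (λ - 9)(λ² - 15λ + 49).
Step 3 — remaining eigenvalues from the quadratic λ² - 15λ + 49 = 0:
  Δ = 15² - 4·49 = 225 - 196 = 29,  λ = (15 ± √29)/2 = (15 ± 5.3852)/2 ≈ 10.1926 or 4.8074.
  Sorted: λ_1 = 10.1926,  λ_2 = 9,  λ_3 = 4.8074  (check: sum = 24 = tr ✓).

Step 4 — unit eigenvector for λ_1 ≈ 10.1926: v spans the null space of (Sigma - λ_1 I), whose rows are
  r_1 = (-4.1926, -2, -1),  r_2 = (-2, -1.1926, 0),  r_3 = (-1, 0, -1.1926).
  v is orthogonal to every row, so take v ∝ r_1 × r_2 = ((-2)·(0) - (-1)·(-1.1926), (-1)·(-2) - (-4.1926)·(0), (-4.1926)·(-1.1926) - (-2)·(-2)) ≈ (-1.1926, 2, 1).
  Rescale (multiply by -1 so the first nonzero entry is positive): u = (1.1926, -2, -1).
  ||u|| = √((1.1926)² + (-2)² + (-1)²) = √(6.4223) ≈ 2.5342,  v_1 = u/||u|| ≈ (0.4706, -0.7892, -0.3946) (||v_1|| = 1).

λ_1 = 10.1926,  λ_2 = 9,  λ_3 = 4.8074;  v_1 ≈ (0.4706, -0.7892, -0.3946)


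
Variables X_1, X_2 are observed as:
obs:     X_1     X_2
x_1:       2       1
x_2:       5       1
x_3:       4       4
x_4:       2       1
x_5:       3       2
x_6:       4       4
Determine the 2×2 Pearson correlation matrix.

Step 1 — column means:
  mean(X_1) = (2 + 5 + 4 + 2 + 3 + 4) / 6 = 20/6 = 3.3333
  mean(X_2) = (1 + 1 + 4 + 1 + 2 + 4) / 6 = 13/6 = 2.1667

Step 2 — sample variances and covariances s[i,j] = (1/(n-1)) · Σ_k (x_{k,i} - mean_i) · (x_{k,j} - mean_j), with n-1 = 5:
  s[X_1,X_1] = ((-1.3333)·(-1.3333) + (1.6667)·(1.6667) + (0.6667)·(0.6667) + (-1.3333)·(-1.3333) + (-0.3333)·(-0.3333) + (0.6667)·(0.6667)) / 5 = 7.3333/5 = 1.4667
  s[X_1,X_2] = ((-1.3333)·(-1.1667) + (1.6667)·(-1.1667) + (0.6667)·(1.8333) + (-1.3333)·(-1.1667) + (-0.3333)·(-0.1667) + (0.6667)·(1.8333)) / 5 = 3.6667/5 = 0.7333
  s[X_2,X_2] = ((-1.1667)·(-1.1667) + (-1.1667)·(-1.1667) + (1.8333)·(1.8333) + (-1.1667)·(-1.1667) + (-0.1667)·(-0.1667) + (1.8333)·(1.8333)) / 5 = 10.8333/5 = 2.1667
  Sample standard deviations s_i = √(s[i,i]):
  s(X_1) = √(1.4667) = 1.2111
  s(X_2) = √(2.1667) = 1.472

Step 3 — r_{ij} = s_{ij} / (s_i · s_j):
  r[X_1,X_1] = 1 (diagonal).
  r[X_1,X_2] = 0.7333 / (1.2111 · 1.472) = 0.7333 / 1.7826 = 0.4114
  r[X_2,X_2] = 1 (diagonal).

R is symmetric with unit diagonal. Assembling:

R = [[1, 0.4114],
 [0.4114, 1]]


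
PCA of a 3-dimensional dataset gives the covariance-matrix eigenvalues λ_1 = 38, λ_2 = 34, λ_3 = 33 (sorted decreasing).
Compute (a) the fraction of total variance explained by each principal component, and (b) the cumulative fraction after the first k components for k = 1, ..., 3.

Step 1 — total variance = trace(Sigma) = Σ λ_i = 38 + 34 + 33 = 105.

Step 2 — fraction explained by component i = λ_i / Σ λ:
  PC1: 38/105 = 0.3619
  PC2: 34/105 = 0.3238
  PC3: 33/105 = 0.3143

Step 3 — cumulative fraction after k components = (λ_1 + ... + λ_k) / Σ λ:
  k = 1: 38/105 = 0.3619
  k = 2: (38 + 34)/105 = 72/105 = 0.6857
  k = 3: (38 + 34 + 33)/105 = 105/105 = 1

Summary (fraction, with percent):

explained: PC1 0.3619 (36.19%), PC2 0.3238 (32.38%), PC3 0.3143 (31.43%);  cumulative: 0.3619, 0.6857, 1


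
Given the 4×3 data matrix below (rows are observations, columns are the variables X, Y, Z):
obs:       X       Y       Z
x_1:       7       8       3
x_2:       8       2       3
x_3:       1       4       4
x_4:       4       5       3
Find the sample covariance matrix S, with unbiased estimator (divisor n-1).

Step 1 — column means:
  mean(X) = (7 + 8 + 1 + 4) / 4 = 20/4 = 5
  mean(Y) = (8 + 2 + 4 + 5) / 4 = 19/4 = 4.75
  mean(Z) = (3 + 3 + 4 + 3) / 4 = 13/4 = 3.25

Step 2 — sample covariance S[i,j] = (1/(n-1)) · Σ_k (x_{k,i} - mean_i) · (x_{k,j} - mean_j), with n-1 = 3.
  S[X,X] = ((2)·(2) + (3)·(3) + (-4)·(-4) + (-1)·(-1)) / 3 = 30/3 = 10
  S[X,Y] = ((2)·(3.25) + (3)·(-2.75) + (-4)·(-0.75) + (-1)·(0.25)) / 3 = 1/3 = 0.3333
  S[X,Z] = ((2)·(-0.25) + (3)·(-0.25) + (-4)·(0.75) + (-1)·(-0.25)) / 3 = -4/3 = -1.3333
  S[Y,Y] = ((3.25)·(3.25) + (-2.75)·(-2.75) + (-0.75)·(-0.75) + (0.25)·(0.25)) / 3 = 18.75/3 = 6.25
  S[Y,Z] = ((3.25)·(-0.25) + (-2.75)·(-0.25) + (-0.75)·(0.75) + (0.25)·(-0.25)) / 3 = -0.75/3 = -0.25
  S[Z,Z] = ((-0.25)·(-0.25) + (-0.25)·(-0.25) + (0.75)·(0.75) + (-0.25)·(-0.25)) / 3 = 0.75/3 = 0.25

S is symmetric (S[j,i] = S[i,j]). Assembling:

S = [[10, 0.3333, -1.3333],
 [0.3333, 6.25, -0.25],
 [-1.3333, -0.25, 0.25]]


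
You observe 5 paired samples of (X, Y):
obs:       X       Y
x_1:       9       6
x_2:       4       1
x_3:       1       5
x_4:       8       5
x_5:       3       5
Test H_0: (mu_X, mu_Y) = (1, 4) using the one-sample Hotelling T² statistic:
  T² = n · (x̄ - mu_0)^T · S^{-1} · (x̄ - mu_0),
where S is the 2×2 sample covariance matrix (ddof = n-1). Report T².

Step 1 — sample mean vector:
  mean(X) = (9 + 4 + 1 + 8 + 3) / 5 = 25/5 = 5
  mean(Y) = (6 + 1 + 5 + 5 + 5) / 5 = 22/5 = 4.4
  x̄ = (5, 4.4),  deviation x̄ - mu_0 = (5, 4.4) - (1, 4) = (4, 0.4).

Step 2 — sample covariance matrix, S[i,j] = (1/(n-1)) · Σ_k (x_{k,i} - mean_i) · (x_{k,j} - mean_j), divisor n-1 = 4:
  S[X,X] = ((4)·(4) + (-1)·(-1) + (-4)·(-4) + (3)·(3) + (-2)·(-2)) / 4 = 46/4 = 11.5
  S[X,Y] = ((4)·(1.6) + (-1)·(-3.4) + (-4)·(0.6) + (3)·(0.6) + (-2)·(0.6)) / 4 = 8/4 = 2
  S[Y,Y] = ((1.6)·(1.6) + (-3.4)·(-3.4) + (0.6)·(0.6) + (0.6)·(0.6) + (0.6)·(0.6)) / 4 = 15.2/4 = 3.8
  S = [[11.5, 2],
 [2, 3.8]].

Step 3 — invert S. det(S) = 11.5·3.8 - (2)² = 39.7.
  S^{-1} = (1/det) · [[d, -b], [-b, a]] = [[0.0957, -0.0504],
 [-0.0504, 0.2897]].

Step 4 — quadratic form (x̄ - mu_0)^T · S^{-1} · (x̄ - mu_0):
  S^{-1} · (x̄ - mu_0) = (0.3627, -0.0856),
  (x̄ - mu_0)^T · [...] = (4)·(0.3627) + (0.4)·(-0.0856) = 1.4166.

Step 5 — scale by n: T² = 5 · 1.4166 = 7.0831.

T² ≈ 7.0831


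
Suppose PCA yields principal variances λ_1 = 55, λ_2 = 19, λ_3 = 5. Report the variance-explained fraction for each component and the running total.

Step 1 — total variance = trace(Sigma) = Σ λ_i = 55 + 19 + 5 = 79.

Step 2 — fraction explained by component i = λ_i / Σ λ:
  PC1: 55/79 = 0.6962
  PC2: 19/79 = 0.2405
  PC3: 5/79 = 0.0633

Step 3 — cumulative fraction after k components = (λ_1 + ... + λ_k) / Σ λ:
  k = 1: 55/79 = 0.6962
  k = 2: (55 + 19)/79 = 74/79 = 0.9367
  k = 3: (55 + 19 + 5)/79 = 79/79 = 1

Summary (fraction, with percent):

explained: PC1 0.6962 (69.62%), PC2 0.2405 (24.05%), PC3 0.0633 (6.33%);  cumulative: 0.6962, 0.9367, 1


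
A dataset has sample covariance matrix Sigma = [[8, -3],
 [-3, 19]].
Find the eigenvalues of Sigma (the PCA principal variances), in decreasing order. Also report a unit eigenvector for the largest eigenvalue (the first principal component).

Step 1 — characteristic polynomial of 2×2 Sigma:
  det(Sigma - λI) = λ² - trace · λ + det = 0.
  trace = 8 + 19 = 27, det = 8·19 - (-3)² = 143.
Step 2 — discriminant:
  Δ = trace² - 4·det = 729 - 572 = 157.
Step 3 — eigenvalues:
  λ = (trace ± √Δ)/2 = (27 ± 12.53)/2,
  λ_1 = 19.765,  λ_2 = 7.235.

Step 4 — unit eigenvector for λ_1: solve (Sigma - λ_1 I)v = 0. First row:
  (8 - 19.765)·v_x + (-3)·v_y = 0, i.e. (-11.765)·v_x + (-3)·v_y = 0,
  so v ∝ (b, λ_1 - a) = (-3, 11.765); multiply by -1 so the first entry is positive: u = (3, -11.765).
  ||u|| = √((3)² + (-11.765)²) = √(147.4148) ≈ 12.1414,
  v_1 = u/||u|| ≈ (0.2471, -0.969) (||v_1|| = 1).

λ_1 = 19.765,  λ_2 = 7.235;  v_1 ≈ (0.2471, -0.969)


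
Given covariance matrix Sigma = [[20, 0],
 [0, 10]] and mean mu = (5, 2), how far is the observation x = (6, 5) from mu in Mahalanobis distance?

Step 1 — centre the observation: (x - mu) = (1, 3).

Step 2 — invert Sigma. det(Sigma) = 20·10 - (0)² = 200.
  Sigma^{-1} = (1/det) · [[d, -b], [-b, a]] = [[0.05, 0],
 [0, 0.1]].

Step 3 — form the quadratic (x - mu)^T · Sigma^{-1} · (x - mu):
  Sigma^{-1} · (x - mu) = (0.05, 0.3).
  (x - mu)^T · [Sigma^{-1} · (x - mu)] = (1)·(0.05) + (3)·(0.3) = 0.95.

Step 4 — take square root: d = √(0.95) ≈ 0.9747.

d(x, mu) = √(0.95) ≈ 0.9747


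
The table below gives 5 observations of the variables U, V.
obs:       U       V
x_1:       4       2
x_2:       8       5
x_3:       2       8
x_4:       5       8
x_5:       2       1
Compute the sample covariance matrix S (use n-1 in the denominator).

Step 1 — column means:
  mean(U) = (4 + 8 + 2 + 5 + 2) / 5 = 21/5 = 4.2
  mean(V) = (2 + 5 + 8 + 8 + 1) / 5 = 24/5 = 4.8

Step 2 — sample covariance S[i,j] = (1/(n-1)) · Σ_k (x_{k,i} - mean_i) · (x_{k,j} - mean_j), with n-1 = 4.
  S[U,U] = ((-0.2)·(-0.2) + (3.8)·(3.8) + (-2.2)·(-2.2) + (0.8)·(0.8) + (-2.2)·(-2.2)) / 4 = 24.8/4 = 6.2
  S[U,V] = ((-0.2)·(-2.8) + (3.8)·(0.2) + (-2.2)·(3.2) + (0.8)·(3.2) + (-2.2)·(-3.8)) / 4 = 5.2/4 = 1.3
  S[V,V] = ((-2.8)·(-2.8) + (0.2)·(0.2) + (3.2)·(3.2) + (3.2)·(3.2) + (-3.8)·(-3.8)) / 4 = 42.8/4 = 10.7

S is symmetric (S[j,i] = S[i,j]). Assembling:

S = [[6.2, 1.3],
 [1.3, 10.7]]


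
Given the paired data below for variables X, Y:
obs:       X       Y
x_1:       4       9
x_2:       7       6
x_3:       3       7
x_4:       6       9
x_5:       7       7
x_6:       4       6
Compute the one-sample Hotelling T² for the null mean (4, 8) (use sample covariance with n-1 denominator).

Step 1 — sample mean vector:
  mean(X) = (4 + 7 + 3 + 6 + 7 + 4) / 6 = 31/6 = 5.1667
  mean(Y) = (9 + 6 + 7 + 9 + 7 + 6) / 6 = 44/6 = 7.3333
  x̄ = (5.1667, 7.3333),  deviation x̄ - mu_0 = (5.1667, 7.3333) - (4, 8) = (1.1667, -0.6667).

Step 2 — sample covariance matrix, S[i,j] = (1/(n-1)) · Σ_k (x_{k,i} - mean_i) · (x_{k,j} - mean_j), divisor n-1 = 5:
  S[X,X] = ((-1.1667)·(-1.1667) + (1.8333)·(1.8333) + (-2.1667)·(-2.1667) + (0.8333)·(0.8333) + (1.8333)·(1.8333) + (-1.1667)·(-1.1667)) / 5 = 14.8333/5 = 2.9667
  S[X,Y] = ((-1.1667)·(1.6667) + (1.8333)·(-1.3333) + (-2.1667)·(-0.3333) + (0.8333)·(1.6667) + (1.8333)·(-0.3333) + (-1.1667)·(-1.3333)) / 5 = -1.3333/5 = -0.2667
  S[Y,Y] = ((1.6667)·(1.6667) + (-1.3333)·(-1.3333) + (-0.3333)·(-0.3333) + (1.6667)·(1.6667) + (-0.3333)·(-0.3333) + (-1.3333)·(-1.3333)) / 5 = 9.3333/5 = 1.8667
  S = [[2.9667, -0.2667],
 [-0.2667, 1.8667]].

Step 3 — invert S. det(S) = 2.9667·1.8667 - (-0.2667)² = 5.4667.
  S^{-1} = (1/det) · [[d, -b], [-b, a]] = [[0.3415, 0.0488],
 [0.0488, 0.5427]].

Step 4 — quadratic form (x̄ - mu_0)^T · S^{-1} · (x̄ - mu_0):
  S^{-1} · (x̄ - mu_0) = (0.3659, -0.3049),
  (x̄ - mu_0)^T · [...] = (1.1667)·(0.3659) + (-0.6667)·(-0.3049) = 0.6301.

Step 5 — scale by n: T² = 6 · 0.6301 = 3.7805.

T² ≈ 3.7805


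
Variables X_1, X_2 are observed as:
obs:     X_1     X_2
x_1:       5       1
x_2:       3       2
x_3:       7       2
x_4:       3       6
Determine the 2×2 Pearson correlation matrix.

Step 1 — column means:
  mean(X_1) = (5 + 3 + 7 + 3) / 4 = 18/4 = 4.5
  mean(X_2) = (1 + 2 + 2 + 6) / 4 = 11/4 = 2.75

Step 2 — sample variances and covariances s[i,j] = (1/(n-1)) · Σ_k (x_{k,i} - mean_i) · (x_{k,j} - mean_j), with n-1 = 3:
  s[X_1,X_1] = ((0.5)·(0.5) + (-1.5)·(-1.5) + (2.5)·(2.5) + (-1.5)·(-1.5)) / 3 = 11/3 = 3.6667
  s[X_1,X_2] = ((0.5)·(-1.75) + (-1.5)·(-0.75) + (2.5)·(-0.75) + (-1.5)·(3.25)) / 3 = -6.5/3 = -2.1667
  s[X_2,X_2] = ((-1.75)·(-1.75) + (-0.75)·(-0.75) + (-0.75)·(-0.75) + (3.25)·(3.25)) / 3 = 14.75/3 = 4.9167
  Sample standard deviations s_i = √(s[i,i]):
  s(X_1) = √(3.6667) = 1.9149
  s(X_2) = √(4.9167) = 2.2174

Step 3 — r_{ij} = s_{ij} / (s_i · s_j):
  r[X_1,X_1] = 1 (diagonal).
  r[X_1,X_2] = -2.1667 / (1.9149 · 2.2174) = -2.1667 / 4.2459 = -0.5103
  r[X_2,X_2] = 1 (diagonal).

R is symmetric with unit diagonal. Assembling:

R = [[1, -0.5103],
 [-0.5103, 1]]


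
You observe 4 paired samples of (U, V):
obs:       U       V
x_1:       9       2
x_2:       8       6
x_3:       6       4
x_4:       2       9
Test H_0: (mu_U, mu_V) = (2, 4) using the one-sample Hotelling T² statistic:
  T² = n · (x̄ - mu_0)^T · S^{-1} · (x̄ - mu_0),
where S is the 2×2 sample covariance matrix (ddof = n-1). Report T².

Step 1 — sample mean vector:
  mean(U) = (9 + 8 + 6 + 2) / 4 = 25/4 = 6.25
  mean(V) = (2 + 6 + 4 + 9) / 4 = 21/4 = 5.25
  x̄ = (6.25, 5.25),  deviation x̄ - mu_0 = (6.25, 5.25) - (2, 4) = (4.25, 1.25).

Step 2 — sample covariance matrix, S[i,j] = (1/(n-1)) · Σ_k (x_{k,i} - mean_i) · (x_{k,j} - mean_j), divisor n-1 = 3:
  S[U,U] = ((2.75)·(2.75) + (1.75)·(1.75) + (-0.25)·(-0.25) + (-4.25)·(-4.25)) / 3 = 28.75/3 = 9.5833
  S[U,V] = ((2.75)·(-3.25) + (1.75)·(0.75) + (-0.25)·(-1.25) + (-4.25)·(3.75)) / 3 = -23.25/3 = -7.75
  S[V,V] = ((-3.25)·(-3.25) + (0.75)·(0.75) + (-1.25)·(-1.25) + (3.75)·(3.75)) / 3 = 26.75/3 = 8.9167
  S = [[9.5833, -7.75],
 [-7.75, 8.9167]].

Step 3 — invert S. det(S) = 9.5833·8.9167 - (-7.75)² = 25.3889.
  S^{-1} = (1/det) · [[d, -b], [-b, a]] = [[0.3512, 0.3053],
 [0.3053, 0.3775]].

Step 4 — quadratic form (x̄ - mu_0)^T · S^{-1} · (x̄ - mu_0):
  S^{-1} · (x̄ - mu_0) = (1.8742, 1.7691),
  (x̄ - mu_0)^T · [...] = (4.25)·(1.8742) + (1.25)·(1.7691) = 10.1767.

Step 5 — scale by n: T² = 4 · 10.1767 = 40.7068.

T² ≈ 40.7068


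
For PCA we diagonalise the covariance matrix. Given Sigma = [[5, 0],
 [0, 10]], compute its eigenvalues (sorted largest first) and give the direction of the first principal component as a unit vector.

Step 1 — characteristic polynomial of 2×2 Sigma:
  det(Sigma - λI) = λ² - trace · λ + det = 0.
  trace = 5 + 10 = 15, det = 5·10 - (0)² = 50.
Step 2 — discriminant:
  Δ = trace² - 4·det = 225 - 200 = 25.
Step 3 — eigenvalues:
  λ = (trace ± √Δ)/2 = (15 ± 5)/2,
  λ_1 = 10,  λ_2 = 5.

Step 4 — unit eigenvector for λ_1: Sigma is diagonal, so its eigenvectors are the coordinate axes. λ_1 = 10 is the diagonal entry on the second coordinate axis, hence
  v_1 = (0, 1) (||v_1|| = 1).

λ_1 = 10,  λ_2 = 5;  v_1 ≈ (0, 1)


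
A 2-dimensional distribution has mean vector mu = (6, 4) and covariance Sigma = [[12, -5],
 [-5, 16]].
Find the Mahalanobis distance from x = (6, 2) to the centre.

Step 1 — centre the observation: (x - mu) = (0, -2).

Step 2 — invert Sigma. det(Sigma) = 12·16 - (-5)² = 167.
  Sigma^{-1} = (1/det) · [[d, -b], [-b, a]] = [[0.0958, 0.0299],
 [0.0299, 0.0719]].

Step 3 — form the quadratic (x - mu)^T · Sigma^{-1} · (x - mu):
  Sigma^{-1} · (x - mu) = (-0.0599, -0.1437).
  (x - mu)^T · [Sigma^{-1} · (x - mu)] = (0)·(-0.0599) + (-2)·(-0.1437) = 0.2874.

Step 4 — take square root: d = √(0.2874) ≈ 0.5361.

d(x, mu) = √(0.2874) ≈ 0.5361


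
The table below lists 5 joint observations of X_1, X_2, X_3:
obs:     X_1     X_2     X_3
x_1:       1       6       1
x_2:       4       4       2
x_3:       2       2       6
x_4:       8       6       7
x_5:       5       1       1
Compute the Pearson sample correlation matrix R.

Step 1 — column means:
  mean(X_1) = (1 + 4 + 2 + 8 + 5) / 5 = 20/5 = 4
  mean(X_2) = (6 + 4 + 2 + 6 + 1) / 5 = 19/5 = 3.8
  mean(X_3) = (1 + 2 + 6 + 7 + 1) / 5 = 17/5 = 3.4

Step 2 — sample variances and covariances s[i,j] = (1/(n-1)) · Σ_k (x_{k,i} - mean_i) · (x_{k,j} - mean_j), with n-1 = 4:
  s[X_1,X_1] = ((-3)·(-3) + (0)·(0) + (-2)·(-2) + (4)·(4) + (1)·(1)) / 4 = 30/4 = 7.5
  s[X_1,X_2] = ((-3)·(2.2) + (0)·(0.2) + (-2)·(-1.8) + (4)·(2.2) + (1)·(-2.8)) / 4 = 3/4 = 0.75
  s[X_1,X_3] = ((-3)·(-2.4) + (0)·(-1.4) + (-2)·(2.6) + (4)·(3.6) + (1)·(-2.4)) / 4 = 14/4 = 3.5
  s[X_2,X_2] = ((2.2)·(2.2) + (0.2)·(0.2) + (-1.8)·(-1.8) + (2.2)·(2.2) + (-2.8)·(-2.8)) / 4 = 20.8/4 = 5.2
  s[X_2,X_3] = ((2.2)·(-2.4) + (0.2)·(-1.4) + (-1.8)·(2.6) + (2.2)·(3.6) + (-2.8)·(-2.4)) / 4 = 4.4/4 = 1.1
  s[X_3,X_3] = ((-2.4)·(-2.4) + (-1.4)·(-1.4) + (2.6)·(2.6) + (3.6)·(3.6) + (-2.4)·(-2.4)) / 4 = 33.2/4 = 8.3
  Sample standard deviations s_i = √(s[i,i]):
  s(X_1) = √(7.5) = 2.7386
  s(X_2) = √(5.2) = 2.2804
  s(X_3) = √(8.3) = 2.881

Step 3 — r_{ij} = s_{ij} / (s_i · s_j):
  r[X_1,X_1] = 1 (diagonal).
  r[X_1,X_2] = 0.75 / (2.7386 · 2.2804) = 0.75 / 6.245 = 0.1201
  r[X_1,X_3] = 3.5 / (2.7386 · 2.881) = 3.5 / 7.8899 = 0.4436
  r[X_2,X_2] = 1 (diagonal).
  r[X_2,X_3] = 1.1 / (2.2804 · 2.881) = 1.1 / 6.5696 = 0.1674
  r[X_3,X_3] = 1 (diagonal).

R is symmetric with unit diagonal. Assembling:

R = [[1, 0.1201, 0.4436],
 [0.1201, 1, 0.1674],
 [0.4436, 0.1674, 1]]


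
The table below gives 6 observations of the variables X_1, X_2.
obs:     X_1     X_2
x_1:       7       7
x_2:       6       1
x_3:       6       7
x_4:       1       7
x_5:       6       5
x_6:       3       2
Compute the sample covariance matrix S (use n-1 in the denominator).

Step 1 — column means:
  mean(X_1) = (7 + 6 + 6 + 1 + 6 + 3) / 6 = 29/6 = 4.8333
  mean(X_2) = (7 + 1 + 7 + 7 + 5 + 2) / 6 = 29/6 = 4.8333

Step 2 — sample covariance S[i,j] = (1/(n-1)) · Σ_k (x_{k,i} - mean_i) · (x_{k,j} - mean_j), with n-1 = 5.
  S[X_1,X_1] = ((2.1667)·(2.1667) + (1.1667)·(1.1667) + (1.1667)·(1.1667) + (-3.8333)·(-3.8333) + (1.1667)·(1.1667) + (-1.8333)·(-1.8333)) / 5 = 26.8333/5 = 5.3667
  S[X_1,X_2] = ((2.1667)·(2.1667) + (1.1667)·(-3.8333) + (1.1667)·(2.1667) + (-3.8333)·(2.1667) + (1.1667)·(0.1667) + (-1.8333)·(-2.8333)) / 5 = -0.1667/5 = -0.0333
  S[X_2,X_2] = ((2.1667)·(2.1667) + (-3.8333)·(-3.8333) + (2.1667)·(2.1667) + (2.1667)·(2.1667) + (0.1667)·(0.1667) + (-2.8333)·(-2.8333)) / 5 = 36.8333/5 = 7.3667

S is symmetric (S[j,i] = S[i,j]). Assembling:

S = [[5.3667, -0.0333],
 [-0.0333, 7.3667]]


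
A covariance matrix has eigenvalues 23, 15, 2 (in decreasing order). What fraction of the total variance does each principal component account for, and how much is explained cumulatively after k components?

Step 1 — total variance = trace(Sigma) = Σ λ_i = 23 + 15 + 2 = 40.

Step 2 — fraction explained by component i = λ_i / Σ λ:
  PC1: 23/40 = 0.575
  PC2: 15/40 = 0.375
  PC3: 2/40 = 0.05

Step 3 — cumulative fraction after k components = (λ_1 + ... + λ_k) / Σ λ:
  k = 1: 23/40 = 0.575
  k = 2: (23 + 15)/40 = 38/40 = 0.95
  k = 3: (23 + 15 + 2)/40 = 40/40 = 1

Summary (fraction, with percent):

explained: PC1 0.575 (57.5%), PC2 0.375 (37.5%), PC3 0.05 (5%);  cumulative: 0.575, 0.95, 1


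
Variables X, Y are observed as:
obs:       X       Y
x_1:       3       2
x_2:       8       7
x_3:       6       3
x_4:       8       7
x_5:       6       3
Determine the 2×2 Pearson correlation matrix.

Step 1 — column means:
  mean(X) = (3 + 8 + 6 + 8 + 6) / 5 = 31/5 = 6.2
  mean(Y) = (2 + 7 + 3 + 7 + 3) / 5 = 22/5 = 4.4

Step 2 — sample variances and covariances s[i,j] = (1/(n-1)) · Σ_k (x_{k,i} - mean_i) · (x_{k,j} - mean_j), with n-1 = 4:
  s[X,X] = ((-3.2)·(-3.2) + (1.8)·(1.8) + (-0.2)·(-0.2) + (1.8)·(1.8) + (-0.2)·(-0.2)) / 4 = 16.8/4 = 4.2
  s[X,Y] = ((-3.2)·(-2.4) + (1.8)·(2.6) + (-0.2)·(-1.4) + (1.8)·(2.6) + (-0.2)·(-1.4)) / 4 = 17.6/4 = 4.4
  s[Y,Y] = ((-2.4)·(-2.4) + (2.6)·(2.6) + (-1.4)·(-1.4) + (2.6)·(2.6) + (-1.4)·(-1.4)) / 4 = 23.2/4 = 5.8
  Sample standard deviations s_i = √(s[i,i]):
  s(X) = √(4.2) = 2.0494
  s(Y) = √(5.8) = 2.4083

Step 3 — r_{ij} = s_{ij} / (s_i · s_j):
  r[X,X] = 1 (diagonal).
  r[X,Y] = 4.4 / (2.0494 · 2.4083) = 4.4 / 4.9356 = 0.8915
  r[Y,Y] = 1 (diagonal).

R is symmetric with unit diagonal. Assembling:

R = [[1, 0.8915],
 [0.8915, 1]]


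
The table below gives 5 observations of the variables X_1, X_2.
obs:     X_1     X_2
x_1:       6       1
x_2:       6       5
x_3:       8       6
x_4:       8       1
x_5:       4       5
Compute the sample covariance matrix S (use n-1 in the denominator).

Step 1 — column means:
  mean(X_1) = (6 + 6 + 8 + 8 + 4) / 5 = 32/5 = 6.4
  mean(X_2) = (1 + 5 + 6 + 1 + 5) / 5 = 18/5 = 3.6

Step 2 — sample covariance S[i,j] = (1/(n-1)) · Σ_k (x_{k,i} - mean_i) · (x_{k,j} - mean_j), with n-1 = 4.
  S[X_1,X_1] = ((-0.4)·(-0.4) + (-0.4)·(-0.4) + (1.6)·(1.6) + (1.6)·(1.6) + (-2.4)·(-2.4)) / 4 = 11.2/4 = 2.8
  S[X_1,X_2] = ((-0.4)·(-2.6) + (-0.4)·(1.4) + (1.6)·(2.4) + (1.6)·(-2.6) + (-2.4)·(1.4)) / 4 = -3.2/4 = -0.8
  S[X_2,X_2] = ((-2.6)·(-2.6) + (1.4)·(1.4) + (2.4)·(2.4) + (-2.6)·(-2.6) + (1.4)·(1.4)) / 4 = 23.2/4 = 5.8

S is symmetric (S[j,i] = S[i,j]). Assembling:

S = [[2.8, -0.8],
 [-0.8, 5.8]]


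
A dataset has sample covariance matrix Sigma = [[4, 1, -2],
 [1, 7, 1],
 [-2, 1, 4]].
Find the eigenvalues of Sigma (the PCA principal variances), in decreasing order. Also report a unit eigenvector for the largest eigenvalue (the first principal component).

Step 1 — characteristic polynomial p(λ) = det(λI - Sigma) = λ³ - tr·λ² + c_1·λ - det, where tr = trace, c_1 = sum of the principal 2×2 minors, det = det(Sigma):
  tr = 4 + 7 + 4 = 15,
  c_1 = (4·7 - (1)²) + (4·4 - (-2)²) + (7·4 - (1)²) = 27 + 12 + 27 = 66,
  det = 4·(7·4 - (1)²) - (1)·((1)·4 - (1)·(-2)) + (-2)·((1)·(1) - 7·(-2)) = 4·(27) - (1)·(6) + (-2)·(15) = 72.
  So p(λ) = λ³ - 15λ² + 66λ - 72.
Step 2 — look for an integer root (rational root theorem: any rational root is an integer divisor of 72). Testing λ = 6:
  p(6) = 216 - 540 + 396 - 72 = 0  ✓
  Dividing out (λ - 6): p(λ) = (λ - 6)(λ² - 9λ + 12).
Step 3 — remaining eigenvalues from the quadratic λ² - 9λ + 12 = 0:
  Δ = 9² - 4·12 = 81 - 48 = 33,  λ = (9 ± √33)/2 = (9 ± 5.7446)/2 ≈ 7.3723 or 1.6277.
  Sorted: λ_1 = 7.3723,  λ_2 = 6,  λ_3 = 1.6277  (check: sum = 15 = tr ✓).

Step 4 — unit eigenvector for λ_1 ≈ 7.3723: v spans the null space of (Sigma - λ_1 I), whose rows are
  r_1 = (-3.3723, 1, -2),  r_2 = (1, -0.3723, 1),  r_3 = (-2, 1, -3.3723).
  v is orthogonal to every row, so take v ∝ r_1 × r_2 = ((1)·(1) - (-2)·(-0.3723), (-2)·(1) - (-3.3723)·(1), (-3.3723)·(-0.3723) - (1)·(1)) ≈ (0.2554, 1.3723, 0.2554).
  Let u = (0.2554, 1.3723, 0.2554).
  ||u|| = √((0.2554)² + (1.3723)² + (0.2554)²) = √(2.0137) ≈ 1.419,  v_1 = u/||u|| ≈ (0.18, 0.9671, 0.18) (||v_1|| = 1).

λ_1 = 7.3723,  λ_2 = 6,  λ_3 = 1.6277;  v_1 ≈ (0.18, 0.9671, 0.18)


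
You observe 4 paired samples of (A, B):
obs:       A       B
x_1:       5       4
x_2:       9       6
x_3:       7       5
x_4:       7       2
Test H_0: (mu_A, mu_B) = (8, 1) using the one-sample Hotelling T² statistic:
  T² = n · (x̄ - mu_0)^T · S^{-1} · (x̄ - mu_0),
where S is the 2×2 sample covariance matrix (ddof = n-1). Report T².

Step 1 — sample mean vector:
  mean(A) = (5 + 9 + 7 + 7) / 4 = 28/4 = 7
  mean(B) = (4 + 6 + 5 + 2) / 4 = 17/4 = 4.25
  x̄ = (7, 4.25),  deviation x̄ - mu_0 = (7, 4.25) - (8, 1) = (-1, 3.25).

Step 2 — sample covariance matrix, S[i,j] = (1/(n-1)) · Σ_k (x_{k,i} - mean_i) · (x_{k,j} - mean_j), divisor n-1 = 3:
  S[A,A] = ((-2)·(-2) + (2)·(2) + (0)·(0) + (0)·(0)) / 3 = 8/3 = 2.6667
  S[A,B] = ((-2)·(-0.25) + (2)·(1.75) + (0)·(0.75) + (0)·(-2.25)) / 3 = 4/3 = 1.3333
  S[B,B] = ((-0.25)·(-0.25) + (1.75)·(1.75) + (0.75)·(0.75) + (-2.25)·(-2.25)) / 3 = 8.75/3 = 2.9167
  S = [[2.6667, 1.3333],
 [1.3333, 2.9167]].

Step 3 — invert S. det(S) = 2.6667·2.9167 - (1.3333)² = 6.
  S^{-1} = (1/det) · [[d, -b], [-b, a]] = [[0.4861, -0.2222],
 [-0.2222, 0.4444]].

Step 4 — quadratic form (x̄ - mu_0)^T · S^{-1} · (x̄ - mu_0):
  S^{-1} · (x̄ - mu_0) = (-1.2083, 1.6667),
  (x̄ - mu_0)^T · [...] = (-1)·(-1.2083) + (3.25)·(1.6667) = 6.625.

Step 5 — scale by n: T² = 4 · 6.625 = 26.5.

T² ≈ 26.5


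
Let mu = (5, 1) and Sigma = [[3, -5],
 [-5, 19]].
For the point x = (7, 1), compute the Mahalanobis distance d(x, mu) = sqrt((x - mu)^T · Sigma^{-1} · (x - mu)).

Step 1 — centre the observation: (x - mu) = (2, 0).

Step 2 — invert Sigma. det(Sigma) = 3·19 - (-5)² = 32.
  Sigma^{-1} = (1/det) · [[d, -b], [-b, a]] = [[0.5937, 0.1562],
 [0.1562, 0.0937]].

Step 3 — form the quadratic (x - mu)^T · Sigma^{-1} · (x - mu):
  Sigma^{-1} · (x - mu) = (1.1875, 0.3125).
  (x - mu)^T · [Sigma^{-1} · (x - mu)] = (2)·(1.1875) + (0)·(0.3125) = 2.375.

Step 4 — take square root: d = √(2.375) ≈ 1.5411.

d(x, mu) = √(2.375) ≈ 1.5411


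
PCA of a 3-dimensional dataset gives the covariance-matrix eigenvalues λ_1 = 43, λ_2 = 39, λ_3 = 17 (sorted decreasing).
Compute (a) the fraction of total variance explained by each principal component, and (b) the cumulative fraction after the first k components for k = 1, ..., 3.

Step 1 — total variance = trace(Sigma) = Σ λ_i = 43 + 39 + 17 = 99.

Step 2 — fraction explained by component i = λ_i / Σ λ:
  PC1: 43/99 = 0.4343
  PC2: 39/99 = 0.3939
  PC3: 17/99 = 0.1717

Step 3 — cumulative fraction after k components = (λ_1 + ... + λ_k) / Σ λ:
  k = 1: 43/99 = 0.4343
  k = 2: (43 + 39)/99 = 82/99 = 0.8283
  k = 3: (43 + 39 + 17)/99 = 99/99 = 1

Summary (fraction, with percent):

explained: PC1 0.4343 (43.43%), PC2 0.3939 (39.39%), PC3 0.1717 (17.17%);  cumulative: 0.4343, 0.8283, 1
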